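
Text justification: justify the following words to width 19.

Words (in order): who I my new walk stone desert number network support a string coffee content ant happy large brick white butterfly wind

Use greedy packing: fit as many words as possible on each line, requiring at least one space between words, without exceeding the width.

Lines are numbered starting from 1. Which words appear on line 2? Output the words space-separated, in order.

Answer: stone desert number

Derivation:
Line 1: ['who', 'I', 'my', 'new', 'walk'] (min_width=17, slack=2)
Line 2: ['stone', 'desert', 'number'] (min_width=19, slack=0)
Line 3: ['network', 'support', 'a'] (min_width=17, slack=2)
Line 4: ['string', 'coffee'] (min_width=13, slack=6)
Line 5: ['content', 'ant', 'happy'] (min_width=17, slack=2)
Line 6: ['large', 'brick', 'white'] (min_width=17, slack=2)
Line 7: ['butterfly', 'wind'] (min_width=14, slack=5)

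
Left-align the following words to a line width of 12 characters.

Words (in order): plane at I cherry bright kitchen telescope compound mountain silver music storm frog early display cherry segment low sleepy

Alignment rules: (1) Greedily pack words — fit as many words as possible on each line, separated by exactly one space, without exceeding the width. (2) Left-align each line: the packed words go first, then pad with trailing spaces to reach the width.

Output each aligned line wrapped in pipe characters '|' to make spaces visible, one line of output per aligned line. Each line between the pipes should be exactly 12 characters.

Answer: |plane at I  |
|cherry      |
|bright      |
|kitchen     |
|telescope   |
|compound    |
|mountain    |
|silver music|
|storm frog  |
|early       |
|display     |
|cherry      |
|segment low |
|sleepy      |

Derivation:
Line 1: ['plane', 'at', 'I'] (min_width=10, slack=2)
Line 2: ['cherry'] (min_width=6, slack=6)
Line 3: ['bright'] (min_width=6, slack=6)
Line 4: ['kitchen'] (min_width=7, slack=5)
Line 5: ['telescope'] (min_width=9, slack=3)
Line 6: ['compound'] (min_width=8, slack=4)
Line 7: ['mountain'] (min_width=8, slack=4)
Line 8: ['silver', 'music'] (min_width=12, slack=0)
Line 9: ['storm', 'frog'] (min_width=10, slack=2)
Line 10: ['early'] (min_width=5, slack=7)
Line 11: ['display'] (min_width=7, slack=5)
Line 12: ['cherry'] (min_width=6, slack=6)
Line 13: ['segment', 'low'] (min_width=11, slack=1)
Line 14: ['sleepy'] (min_width=6, slack=6)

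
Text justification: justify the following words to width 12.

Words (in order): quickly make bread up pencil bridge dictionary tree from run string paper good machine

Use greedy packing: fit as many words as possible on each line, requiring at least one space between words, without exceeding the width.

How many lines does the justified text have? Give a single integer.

Line 1: ['quickly', 'make'] (min_width=12, slack=0)
Line 2: ['bread', 'up'] (min_width=8, slack=4)
Line 3: ['pencil'] (min_width=6, slack=6)
Line 4: ['bridge'] (min_width=6, slack=6)
Line 5: ['dictionary'] (min_width=10, slack=2)
Line 6: ['tree', 'from'] (min_width=9, slack=3)
Line 7: ['run', 'string'] (min_width=10, slack=2)
Line 8: ['paper', 'good'] (min_width=10, slack=2)
Line 9: ['machine'] (min_width=7, slack=5)
Total lines: 9

Answer: 9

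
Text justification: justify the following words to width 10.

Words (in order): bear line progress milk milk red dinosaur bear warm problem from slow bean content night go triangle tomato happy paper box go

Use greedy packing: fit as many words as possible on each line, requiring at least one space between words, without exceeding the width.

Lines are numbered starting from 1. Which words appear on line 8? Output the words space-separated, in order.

Answer: from slow

Derivation:
Line 1: ['bear', 'line'] (min_width=9, slack=1)
Line 2: ['progress'] (min_width=8, slack=2)
Line 3: ['milk', 'milk'] (min_width=9, slack=1)
Line 4: ['red'] (min_width=3, slack=7)
Line 5: ['dinosaur'] (min_width=8, slack=2)
Line 6: ['bear', 'warm'] (min_width=9, slack=1)
Line 7: ['problem'] (min_width=7, slack=3)
Line 8: ['from', 'slow'] (min_width=9, slack=1)
Line 9: ['bean'] (min_width=4, slack=6)
Line 10: ['content'] (min_width=7, slack=3)
Line 11: ['night', 'go'] (min_width=8, slack=2)
Line 12: ['triangle'] (min_width=8, slack=2)
Line 13: ['tomato'] (min_width=6, slack=4)
Line 14: ['happy'] (min_width=5, slack=5)
Line 15: ['paper', 'box'] (min_width=9, slack=1)
Line 16: ['go'] (min_width=2, slack=8)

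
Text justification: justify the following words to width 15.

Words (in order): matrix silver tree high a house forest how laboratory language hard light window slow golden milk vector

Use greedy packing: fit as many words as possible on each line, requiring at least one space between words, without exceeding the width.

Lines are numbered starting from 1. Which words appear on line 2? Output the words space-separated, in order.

Answer: tree high a

Derivation:
Line 1: ['matrix', 'silver'] (min_width=13, slack=2)
Line 2: ['tree', 'high', 'a'] (min_width=11, slack=4)
Line 3: ['house', 'forest'] (min_width=12, slack=3)
Line 4: ['how', 'laboratory'] (min_width=14, slack=1)
Line 5: ['language', 'hard'] (min_width=13, slack=2)
Line 6: ['light', 'window'] (min_width=12, slack=3)
Line 7: ['slow', 'golden'] (min_width=11, slack=4)
Line 8: ['milk', 'vector'] (min_width=11, slack=4)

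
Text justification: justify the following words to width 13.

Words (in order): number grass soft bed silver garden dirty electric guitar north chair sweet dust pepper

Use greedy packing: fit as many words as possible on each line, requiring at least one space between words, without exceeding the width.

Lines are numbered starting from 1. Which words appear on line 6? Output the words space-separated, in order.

Answer: guitar north

Derivation:
Line 1: ['number', 'grass'] (min_width=12, slack=1)
Line 2: ['soft', 'bed'] (min_width=8, slack=5)
Line 3: ['silver', 'garden'] (min_width=13, slack=0)
Line 4: ['dirty'] (min_width=5, slack=8)
Line 5: ['electric'] (min_width=8, slack=5)
Line 6: ['guitar', 'north'] (min_width=12, slack=1)
Line 7: ['chair', 'sweet'] (min_width=11, slack=2)
Line 8: ['dust', 'pepper'] (min_width=11, slack=2)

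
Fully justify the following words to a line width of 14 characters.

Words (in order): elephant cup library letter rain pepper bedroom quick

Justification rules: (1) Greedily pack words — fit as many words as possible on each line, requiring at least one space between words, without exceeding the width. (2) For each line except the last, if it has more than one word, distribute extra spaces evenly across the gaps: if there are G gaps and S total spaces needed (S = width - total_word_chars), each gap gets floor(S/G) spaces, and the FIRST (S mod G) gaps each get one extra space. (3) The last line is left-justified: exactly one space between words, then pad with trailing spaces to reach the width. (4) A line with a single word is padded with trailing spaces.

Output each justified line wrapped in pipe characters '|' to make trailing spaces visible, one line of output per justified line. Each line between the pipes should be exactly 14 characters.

Line 1: ['elephant', 'cup'] (min_width=12, slack=2)
Line 2: ['library', 'letter'] (min_width=14, slack=0)
Line 3: ['rain', 'pepper'] (min_width=11, slack=3)
Line 4: ['bedroom', 'quick'] (min_width=13, slack=1)

Answer: |elephant   cup|
|library letter|
|rain    pepper|
|bedroom quick |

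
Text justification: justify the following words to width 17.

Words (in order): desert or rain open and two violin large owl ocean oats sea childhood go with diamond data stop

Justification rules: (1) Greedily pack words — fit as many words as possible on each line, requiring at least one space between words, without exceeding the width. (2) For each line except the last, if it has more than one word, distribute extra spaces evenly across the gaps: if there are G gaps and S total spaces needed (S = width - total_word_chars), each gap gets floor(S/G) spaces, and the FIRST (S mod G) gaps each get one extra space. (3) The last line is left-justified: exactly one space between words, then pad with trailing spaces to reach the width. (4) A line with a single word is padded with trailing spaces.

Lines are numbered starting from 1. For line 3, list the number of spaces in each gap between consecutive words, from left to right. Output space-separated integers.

Answer: 2 1

Derivation:
Line 1: ['desert', 'or', 'rain'] (min_width=14, slack=3)
Line 2: ['open', 'and', 'two'] (min_width=12, slack=5)
Line 3: ['violin', 'large', 'owl'] (min_width=16, slack=1)
Line 4: ['ocean', 'oats', 'sea'] (min_width=14, slack=3)
Line 5: ['childhood', 'go', 'with'] (min_width=17, slack=0)
Line 6: ['diamond', 'data', 'stop'] (min_width=17, slack=0)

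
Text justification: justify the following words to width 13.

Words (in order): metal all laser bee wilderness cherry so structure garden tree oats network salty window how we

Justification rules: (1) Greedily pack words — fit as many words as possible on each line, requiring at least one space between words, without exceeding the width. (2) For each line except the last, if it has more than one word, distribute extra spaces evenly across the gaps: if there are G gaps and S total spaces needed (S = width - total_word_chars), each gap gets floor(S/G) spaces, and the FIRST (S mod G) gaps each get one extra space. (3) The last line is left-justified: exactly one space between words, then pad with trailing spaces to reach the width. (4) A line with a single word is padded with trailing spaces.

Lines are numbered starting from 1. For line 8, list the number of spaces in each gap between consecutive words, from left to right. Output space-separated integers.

Answer: 2

Derivation:
Line 1: ['metal', 'all'] (min_width=9, slack=4)
Line 2: ['laser', 'bee'] (min_width=9, slack=4)
Line 3: ['wilderness'] (min_width=10, slack=3)
Line 4: ['cherry', 'so'] (min_width=9, slack=4)
Line 5: ['structure'] (min_width=9, slack=4)
Line 6: ['garden', 'tree'] (min_width=11, slack=2)
Line 7: ['oats', 'network'] (min_width=12, slack=1)
Line 8: ['salty', 'window'] (min_width=12, slack=1)
Line 9: ['how', 'we'] (min_width=6, slack=7)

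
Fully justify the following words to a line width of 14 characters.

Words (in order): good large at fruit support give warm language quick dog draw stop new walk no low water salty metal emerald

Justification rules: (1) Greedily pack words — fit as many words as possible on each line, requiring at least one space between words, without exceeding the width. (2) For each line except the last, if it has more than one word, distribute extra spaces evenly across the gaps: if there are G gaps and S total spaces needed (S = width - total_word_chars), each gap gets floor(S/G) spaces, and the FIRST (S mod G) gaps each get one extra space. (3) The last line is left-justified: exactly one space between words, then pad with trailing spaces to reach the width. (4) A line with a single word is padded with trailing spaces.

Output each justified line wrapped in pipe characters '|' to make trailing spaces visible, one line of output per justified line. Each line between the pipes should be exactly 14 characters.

Answer: |good  large at|
|fruit  support|
|give      warm|
|language quick|
|dog  draw stop|
|new   walk  no|
|low      water|
|salty    metal|
|emerald       |

Derivation:
Line 1: ['good', 'large', 'at'] (min_width=13, slack=1)
Line 2: ['fruit', 'support'] (min_width=13, slack=1)
Line 3: ['give', 'warm'] (min_width=9, slack=5)
Line 4: ['language', 'quick'] (min_width=14, slack=0)
Line 5: ['dog', 'draw', 'stop'] (min_width=13, slack=1)
Line 6: ['new', 'walk', 'no'] (min_width=11, slack=3)
Line 7: ['low', 'water'] (min_width=9, slack=5)
Line 8: ['salty', 'metal'] (min_width=11, slack=3)
Line 9: ['emerald'] (min_width=7, slack=7)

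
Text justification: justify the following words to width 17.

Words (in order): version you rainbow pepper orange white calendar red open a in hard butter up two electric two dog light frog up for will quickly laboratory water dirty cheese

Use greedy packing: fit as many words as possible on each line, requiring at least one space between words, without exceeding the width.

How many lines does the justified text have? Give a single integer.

Answer: 11

Derivation:
Line 1: ['version', 'you'] (min_width=11, slack=6)
Line 2: ['rainbow', 'pepper'] (min_width=14, slack=3)
Line 3: ['orange', 'white'] (min_width=12, slack=5)
Line 4: ['calendar', 'red', 'open'] (min_width=17, slack=0)
Line 5: ['a', 'in', 'hard', 'butter'] (min_width=16, slack=1)
Line 6: ['up', 'two', 'electric'] (min_width=15, slack=2)
Line 7: ['two', 'dog', 'light'] (min_width=13, slack=4)
Line 8: ['frog', 'up', 'for', 'will'] (min_width=16, slack=1)
Line 9: ['quickly'] (min_width=7, slack=10)
Line 10: ['laboratory', 'water'] (min_width=16, slack=1)
Line 11: ['dirty', 'cheese'] (min_width=12, slack=5)
Total lines: 11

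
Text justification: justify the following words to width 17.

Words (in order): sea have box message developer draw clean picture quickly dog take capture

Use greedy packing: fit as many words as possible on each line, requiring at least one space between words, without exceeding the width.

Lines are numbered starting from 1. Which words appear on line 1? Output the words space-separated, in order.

Answer: sea have box

Derivation:
Line 1: ['sea', 'have', 'box'] (min_width=12, slack=5)
Line 2: ['message', 'developer'] (min_width=17, slack=0)
Line 3: ['draw', 'clean'] (min_width=10, slack=7)
Line 4: ['picture', 'quickly'] (min_width=15, slack=2)
Line 5: ['dog', 'take', 'capture'] (min_width=16, slack=1)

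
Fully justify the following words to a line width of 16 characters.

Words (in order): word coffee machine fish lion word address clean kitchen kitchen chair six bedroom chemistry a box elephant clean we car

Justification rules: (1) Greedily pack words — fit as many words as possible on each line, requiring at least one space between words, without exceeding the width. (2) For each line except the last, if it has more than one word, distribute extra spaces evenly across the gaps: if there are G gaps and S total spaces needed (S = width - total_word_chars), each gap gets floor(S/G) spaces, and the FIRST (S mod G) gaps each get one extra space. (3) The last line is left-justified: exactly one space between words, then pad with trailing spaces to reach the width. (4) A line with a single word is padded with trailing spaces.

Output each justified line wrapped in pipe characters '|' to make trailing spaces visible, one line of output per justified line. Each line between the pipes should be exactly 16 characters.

Answer: |word      coffee|
|machine     fish|
|lion        word|
|address    clean|
|kitchen  kitchen|
|chair        six|
|bedroom         |
|chemistry  a box|
|elephant   clean|
|we car          |

Derivation:
Line 1: ['word', 'coffee'] (min_width=11, slack=5)
Line 2: ['machine', 'fish'] (min_width=12, slack=4)
Line 3: ['lion', 'word'] (min_width=9, slack=7)
Line 4: ['address', 'clean'] (min_width=13, slack=3)
Line 5: ['kitchen', 'kitchen'] (min_width=15, slack=1)
Line 6: ['chair', 'six'] (min_width=9, slack=7)
Line 7: ['bedroom'] (min_width=7, slack=9)
Line 8: ['chemistry', 'a', 'box'] (min_width=15, slack=1)
Line 9: ['elephant', 'clean'] (min_width=14, slack=2)
Line 10: ['we', 'car'] (min_width=6, slack=10)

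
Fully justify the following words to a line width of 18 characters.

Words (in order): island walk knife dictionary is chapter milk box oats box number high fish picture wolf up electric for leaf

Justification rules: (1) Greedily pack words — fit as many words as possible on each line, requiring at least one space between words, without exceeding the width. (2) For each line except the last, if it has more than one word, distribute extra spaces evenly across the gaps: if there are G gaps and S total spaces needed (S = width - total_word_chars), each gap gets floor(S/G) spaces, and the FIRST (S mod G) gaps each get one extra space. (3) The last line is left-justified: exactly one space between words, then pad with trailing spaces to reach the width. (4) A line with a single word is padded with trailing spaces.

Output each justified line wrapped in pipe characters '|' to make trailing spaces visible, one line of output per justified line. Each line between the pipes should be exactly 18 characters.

Answer: |island  walk knife|
|dictionary      is|
|chapter  milk  box|
|oats   box  number|
|high  fish picture|
|wolf  up  electric|
|for leaf          |

Derivation:
Line 1: ['island', 'walk', 'knife'] (min_width=17, slack=1)
Line 2: ['dictionary', 'is'] (min_width=13, slack=5)
Line 3: ['chapter', 'milk', 'box'] (min_width=16, slack=2)
Line 4: ['oats', 'box', 'number'] (min_width=15, slack=3)
Line 5: ['high', 'fish', 'picture'] (min_width=17, slack=1)
Line 6: ['wolf', 'up', 'electric'] (min_width=16, slack=2)
Line 7: ['for', 'leaf'] (min_width=8, slack=10)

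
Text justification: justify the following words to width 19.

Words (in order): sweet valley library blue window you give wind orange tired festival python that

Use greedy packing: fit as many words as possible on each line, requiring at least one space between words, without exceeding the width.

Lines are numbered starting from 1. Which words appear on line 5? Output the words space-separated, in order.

Answer: festival python

Derivation:
Line 1: ['sweet', 'valley'] (min_width=12, slack=7)
Line 2: ['library', 'blue', 'window'] (min_width=19, slack=0)
Line 3: ['you', 'give', 'wind'] (min_width=13, slack=6)
Line 4: ['orange', 'tired'] (min_width=12, slack=7)
Line 5: ['festival', 'python'] (min_width=15, slack=4)
Line 6: ['that'] (min_width=4, slack=15)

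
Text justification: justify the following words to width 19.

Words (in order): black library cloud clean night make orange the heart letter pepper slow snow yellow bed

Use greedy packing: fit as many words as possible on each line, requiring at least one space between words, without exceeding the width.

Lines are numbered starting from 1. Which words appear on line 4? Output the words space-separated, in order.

Answer: letter pepper slow

Derivation:
Line 1: ['black', 'library', 'cloud'] (min_width=19, slack=0)
Line 2: ['clean', 'night', 'make'] (min_width=16, slack=3)
Line 3: ['orange', 'the', 'heart'] (min_width=16, slack=3)
Line 4: ['letter', 'pepper', 'slow'] (min_width=18, slack=1)
Line 5: ['snow', 'yellow', 'bed'] (min_width=15, slack=4)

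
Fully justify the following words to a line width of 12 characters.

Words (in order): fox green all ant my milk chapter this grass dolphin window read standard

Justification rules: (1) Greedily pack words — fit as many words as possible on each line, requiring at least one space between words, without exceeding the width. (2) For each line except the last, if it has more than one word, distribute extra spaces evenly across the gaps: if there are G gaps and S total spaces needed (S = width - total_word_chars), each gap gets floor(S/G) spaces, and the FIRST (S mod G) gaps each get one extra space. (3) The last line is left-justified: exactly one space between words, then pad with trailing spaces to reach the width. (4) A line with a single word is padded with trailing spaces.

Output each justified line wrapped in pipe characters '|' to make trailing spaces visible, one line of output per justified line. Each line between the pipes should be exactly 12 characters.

Answer: |fox    green|
|all  ant  my|
|milk chapter|
|this   grass|
|dolphin     |
|window  read|
|standard    |

Derivation:
Line 1: ['fox', 'green'] (min_width=9, slack=3)
Line 2: ['all', 'ant', 'my'] (min_width=10, slack=2)
Line 3: ['milk', 'chapter'] (min_width=12, slack=0)
Line 4: ['this', 'grass'] (min_width=10, slack=2)
Line 5: ['dolphin'] (min_width=7, slack=5)
Line 6: ['window', 'read'] (min_width=11, slack=1)
Line 7: ['standard'] (min_width=8, slack=4)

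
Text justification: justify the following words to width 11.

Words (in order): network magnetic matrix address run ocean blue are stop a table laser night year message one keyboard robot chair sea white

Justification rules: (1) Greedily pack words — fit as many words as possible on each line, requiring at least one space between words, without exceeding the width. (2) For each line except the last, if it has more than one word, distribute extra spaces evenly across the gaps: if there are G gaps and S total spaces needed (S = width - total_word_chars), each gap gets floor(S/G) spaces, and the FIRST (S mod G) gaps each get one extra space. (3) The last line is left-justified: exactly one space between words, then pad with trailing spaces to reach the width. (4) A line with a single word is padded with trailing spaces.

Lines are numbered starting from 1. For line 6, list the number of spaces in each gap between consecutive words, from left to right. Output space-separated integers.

Answer: 2 1

Derivation:
Line 1: ['network'] (min_width=7, slack=4)
Line 2: ['magnetic'] (min_width=8, slack=3)
Line 3: ['matrix'] (min_width=6, slack=5)
Line 4: ['address', 'run'] (min_width=11, slack=0)
Line 5: ['ocean', 'blue'] (min_width=10, slack=1)
Line 6: ['are', 'stop', 'a'] (min_width=10, slack=1)
Line 7: ['table', 'laser'] (min_width=11, slack=0)
Line 8: ['night', 'year'] (min_width=10, slack=1)
Line 9: ['message', 'one'] (min_width=11, slack=0)
Line 10: ['keyboard'] (min_width=8, slack=3)
Line 11: ['robot', 'chair'] (min_width=11, slack=0)
Line 12: ['sea', 'white'] (min_width=9, slack=2)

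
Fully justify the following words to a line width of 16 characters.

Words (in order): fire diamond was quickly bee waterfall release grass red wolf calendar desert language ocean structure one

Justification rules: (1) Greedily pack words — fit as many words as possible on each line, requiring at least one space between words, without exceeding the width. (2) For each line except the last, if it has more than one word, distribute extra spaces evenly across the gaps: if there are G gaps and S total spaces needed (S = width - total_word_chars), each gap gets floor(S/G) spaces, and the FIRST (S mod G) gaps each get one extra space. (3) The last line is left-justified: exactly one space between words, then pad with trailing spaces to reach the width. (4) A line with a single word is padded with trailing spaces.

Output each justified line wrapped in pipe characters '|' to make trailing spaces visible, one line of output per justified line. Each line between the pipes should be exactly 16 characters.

Answer: |fire diamond was|
|quickly      bee|
|waterfall       |
|release    grass|
|red         wolf|
|calendar  desert|
|language   ocean|
|structure one   |

Derivation:
Line 1: ['fire', 'diamond', 'was'] (min_width=16, slack=0)
Line 2: ['quickly', 'bee'] (min_width=11, slack=5)
Line 3: ['waterfall'] (min_width=9, slack=7)
Line 4: ['release', 'grass'] (min_width=13, slack=3)
Line 5: ['red', 'wolf'] (min_width=8, slack=8)
Line 6: ['calendar', 'desert'] (min_width=15, slack=1)
Line 7: ['language', 'ocean'] (min_width=14, slack=2)
Line 8: ['structure', 'one'] (min_width=13, slack=3)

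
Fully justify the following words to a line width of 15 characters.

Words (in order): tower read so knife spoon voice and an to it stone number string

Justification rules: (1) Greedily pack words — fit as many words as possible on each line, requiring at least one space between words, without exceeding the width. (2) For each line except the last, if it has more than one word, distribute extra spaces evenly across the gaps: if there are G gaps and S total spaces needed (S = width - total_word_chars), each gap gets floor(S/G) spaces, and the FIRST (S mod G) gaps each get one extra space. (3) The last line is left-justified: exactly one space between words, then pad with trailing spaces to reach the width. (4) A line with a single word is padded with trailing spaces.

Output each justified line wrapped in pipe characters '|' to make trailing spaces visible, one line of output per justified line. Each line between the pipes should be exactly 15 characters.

Answer: |tower  read  so|
|knife     spoon|
|voice and an to|
|it stone number|
|string         |

Derivation:
Line 1: ['tower', 'read', 'so'] (min_width=13, slack=2)
Line 2: ['knife', 'spoon'] (min_width=11, slack=4)
Line 3: ['voice', 'and', 'an', 'to'] (min_width=15, slack=0)
Line 4: ['it', 'stone', 'number'] (min_width=15, slack=0)
Line 5: ['string'] (min_width=6, slack=9)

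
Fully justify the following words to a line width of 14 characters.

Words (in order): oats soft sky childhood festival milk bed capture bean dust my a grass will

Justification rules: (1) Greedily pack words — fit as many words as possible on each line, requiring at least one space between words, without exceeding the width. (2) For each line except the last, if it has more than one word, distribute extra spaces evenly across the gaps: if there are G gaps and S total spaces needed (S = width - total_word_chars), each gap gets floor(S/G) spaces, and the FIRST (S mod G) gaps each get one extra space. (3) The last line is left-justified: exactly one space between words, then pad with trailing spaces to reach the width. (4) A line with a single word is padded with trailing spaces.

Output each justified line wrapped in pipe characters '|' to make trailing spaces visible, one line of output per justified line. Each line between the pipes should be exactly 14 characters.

Line 1: ['oats', 'soft', 'sky'] (min_width=13, slack=1)
Line 2: ['childhood'] (min_width=9, slack=5)
Line 3: ['festival', 'milk'] (min_width=13, slack=1)
Line 4: ['bed', 'capture'] (min_width=11, slack=3)
Line 5: ['bean', 'dust', 'my', 'a'] (min_width=14, slack=0)
Line 6: ['grass', 'will'] (min_width=10, slack=4)

Answer: |oats  soft sky|
|childhood     |
|festival  milk|
|bed    capture|
|bean dust my a|
|grass will    |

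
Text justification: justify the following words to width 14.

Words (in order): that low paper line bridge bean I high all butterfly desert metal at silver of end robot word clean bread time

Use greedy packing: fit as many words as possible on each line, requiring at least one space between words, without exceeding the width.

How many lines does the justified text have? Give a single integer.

Line 1: ['that', 'low', 'paper'] (min_width=14, slack=0)
Line 2: ['line', 'bridge'] (min_width=11, slack=3)
Line 3: ['bean', 'I', 'high'] (min_width=11, slack=3)
Line 4: ['all', 'butterfly'] (min_width=13, slack=1)
Line 5: ['desert', 'metal'] (min_width=12, slack=2)
Line 6: ['at', 'silver', 'of'] (min_width=12, slack=2)
Line 7: ['end', 'robot', 'word'] (min_width=14, slack=0)
Line 8: ['clean', 'bread'] (min_width=11, slack=3)
Line 9: ['time'] (min_width=4, slack=10)
Total lines: 9

Answer: 9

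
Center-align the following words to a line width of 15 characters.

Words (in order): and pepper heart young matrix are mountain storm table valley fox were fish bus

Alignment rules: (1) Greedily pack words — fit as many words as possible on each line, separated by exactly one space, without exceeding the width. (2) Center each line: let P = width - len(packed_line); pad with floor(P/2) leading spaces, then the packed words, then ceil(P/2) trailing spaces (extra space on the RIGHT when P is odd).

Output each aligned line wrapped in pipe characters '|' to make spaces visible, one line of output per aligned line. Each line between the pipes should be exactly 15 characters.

Line 1: ['and', 'pepper'] (min_width=10, slack=5)
Line 2: ['heart', 'young'] (min_width=11, slack=4)
Line 3: ['matrix', 'are'] (min_width=10, slack=5)
Line 4: ['mountain', 'storm'] (min_width=14, slack=1)
Line 5: ['table', 'valley'] (min_width=12, slack=3)
Line 6: ['fox', 'were', 'fish'] (min_width=13, slack=2)
Line 7: ['bus'] (min_width=3, slack=12)

Answer: |  and pepper   |
|  heart young  |
|  matrix are   |
|mountain storm |
| table valley  |
| fox were fish |
|      bus      |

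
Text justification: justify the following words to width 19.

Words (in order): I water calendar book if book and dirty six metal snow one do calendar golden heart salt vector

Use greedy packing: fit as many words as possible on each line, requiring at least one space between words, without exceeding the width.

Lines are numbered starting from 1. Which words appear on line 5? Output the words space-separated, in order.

Answer: calendar golden

Derivation:
Line 1: ['I', 'water', 'calendar'] (min_width=16, slack=3)
Line 2: ['book', 'if', 'book', 'and'] (min_width=16, slack=3)
Line 3: ['dirty', 'six', 'metal'] (min_width=15, slack=4)
Line 4: ['snow', 'one', 'do'] (min_width=11, slack=8)
Line 5: ['calendar', 'golden'] (min_width=15, slack=4)
Line 6: ['heart', 'salt', 'vector'] (min_width=17, slack=2)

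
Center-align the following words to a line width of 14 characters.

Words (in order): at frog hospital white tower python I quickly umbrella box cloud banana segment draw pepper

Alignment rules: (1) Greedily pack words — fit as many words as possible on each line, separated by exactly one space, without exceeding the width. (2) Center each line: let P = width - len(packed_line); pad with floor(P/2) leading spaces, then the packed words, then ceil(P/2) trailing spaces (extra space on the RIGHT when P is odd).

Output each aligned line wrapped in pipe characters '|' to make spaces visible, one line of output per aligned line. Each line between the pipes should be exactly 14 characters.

Answer: |   at frog    |
|hospital white|
|tower python I|
|   quickly    |
| umbrella box |
| cloud banana |
| segment draw |
|    pepper    |

Derivation:
Line 1: ['at', 'frog'] (min_width=7, slack=7)
Line 2: ['hospital', 'white'] (min_width=14, slack=0)
Line 3: ['tower', 'python', 'I'] (min_width=14, slack=0)
Line 4: ['quickly'] (min_width=7, slack=7)
Line 5: ['umbrella', 'box'] (min_width=12, slack=2)
Line 6: ['cloud', 'banana'] (min_width=12, slack=2)
Line 7: ['segment', 'draw'] (min_width=12, slack=2)
Line 8: ['pepper'] (min_width=6, slack=8)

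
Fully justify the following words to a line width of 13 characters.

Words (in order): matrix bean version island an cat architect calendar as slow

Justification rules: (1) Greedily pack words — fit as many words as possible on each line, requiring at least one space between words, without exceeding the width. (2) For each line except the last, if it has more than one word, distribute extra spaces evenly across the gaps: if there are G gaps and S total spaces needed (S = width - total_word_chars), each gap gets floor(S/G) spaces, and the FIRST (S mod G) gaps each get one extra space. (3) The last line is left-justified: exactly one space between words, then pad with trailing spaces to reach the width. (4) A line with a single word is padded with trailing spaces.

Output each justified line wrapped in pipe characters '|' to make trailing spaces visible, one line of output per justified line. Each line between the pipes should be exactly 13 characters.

Answer: |matrix   bean|
|version      |
|island an cat|
|architect    |
|calendar   as|
|slow         |

Derivation:
Line 1: ['matrix', 'bean'] (min_width=11, slack=2)
Line 2: ['version'] (min_width=7, slack=6)
Line 3: ['island', 'an', 'cat'] (min_width=13, slack=0)
Line 4: ['architect'] (min_width=9, slack=4)
Line 5: ['calendar', 'as'] (min_width=11, slack=2)
Line 6: ['slow'] (min_width=4, slack=9)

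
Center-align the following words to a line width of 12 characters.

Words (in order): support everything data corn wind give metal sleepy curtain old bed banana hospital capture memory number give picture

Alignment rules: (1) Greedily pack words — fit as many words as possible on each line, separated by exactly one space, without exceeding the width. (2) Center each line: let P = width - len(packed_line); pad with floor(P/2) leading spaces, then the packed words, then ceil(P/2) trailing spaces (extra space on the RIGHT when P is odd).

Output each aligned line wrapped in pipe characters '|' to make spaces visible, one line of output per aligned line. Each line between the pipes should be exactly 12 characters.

Line 1: ['support'] (min_width=7, slack=5)
Line 2: ['everything'] (min_width=10, slack=2)
Line 3: ['data', 'corn'] (min_width=9, slack=3)
Line 4: ['wind', 'give'] (min_width=9, slack=3)
Line 5: ['metal', 'sleepy'] (min_width=12, slack=0)
Line 6: ['curtain', 'old'] (min_width=11, slack=1)
Line 7: ['bed', 'banana'] (min_width=10, slack=2)
Line 8: ['hospital'] (min_width=8, slack=4)
Line 9: ['capture'] (min_width=7, slack=5)
Line 10: ['memory'] (min_width=6, slack=6)
Line 11: ['number', 'give'] (min_width=11, slack=1)
Line 12: ['picture'] (min_width=7, slack=5)

Answer: |  support   |
| everything |
| data corn  |
| wind give  |
|metal sleepy|
|curtain old |
| bed banana |
|  hospital  |
|  capture   |
|   memory   |
|number give |
|  picture   |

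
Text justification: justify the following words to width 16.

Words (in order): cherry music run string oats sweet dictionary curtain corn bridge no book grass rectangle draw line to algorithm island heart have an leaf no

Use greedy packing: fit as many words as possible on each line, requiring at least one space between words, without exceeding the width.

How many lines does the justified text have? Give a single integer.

Answer: 10

Derivation:
Line 1: ['cherry', 'music', 'run'] (min_width=16, slack=0)
Line 2: ['string', 'oats'] (min_width=11, slack=5)
Line 3: ['sweet', 'dictionary'] (min_width=16, slack=0)
Line 4: ['curtain', 'corn'] (min_width=12, slack=4)
Line 5: ['bridge', 'no', 'book'] (min_width=14, slack=2)
Line 6: ['grass', 'rectangle'] (min_width=15, slack=1)
Line 7: ['draw', 'line', 'to'] (min_width=12, slack=4)
Line 8: ['algorithm', 'island'] (min_width=16, slack=0)
Line 9: ['heart', 'have', 'an'] (min_width=13, slack=3)
Line 10: ['leaf', 'no'] (min_width=7, slack=9)
Total lines: 10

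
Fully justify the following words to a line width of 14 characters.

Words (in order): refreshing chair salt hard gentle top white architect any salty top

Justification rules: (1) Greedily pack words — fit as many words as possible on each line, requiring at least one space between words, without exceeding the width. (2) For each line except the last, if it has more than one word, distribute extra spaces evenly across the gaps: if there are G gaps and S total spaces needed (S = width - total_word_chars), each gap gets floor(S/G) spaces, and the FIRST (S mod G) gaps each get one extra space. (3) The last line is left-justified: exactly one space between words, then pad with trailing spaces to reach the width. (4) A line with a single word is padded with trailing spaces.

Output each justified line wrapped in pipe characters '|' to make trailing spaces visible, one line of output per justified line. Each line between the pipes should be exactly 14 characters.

Answer: |refreshing    |
|chair     salt|
|hard    gentle|
|top      white|
|architect  any|
|salty top     |

Derivation:
Line 1: ['refreshing'] (min_width=10, slack=4)
Line 2: ['chair', 'salt'] (min_width=10, slack=4)
Line 3: ['hard', 'gentle'] (min_width=11, slack=3)
Line 4: ['top', 'white'] (min_width=9, slack=5)
Line 5: ['architect', 'any'] (min_width=13, slack=1)
Line 6: ['salty', 'top'] (min_width=9, slack=5)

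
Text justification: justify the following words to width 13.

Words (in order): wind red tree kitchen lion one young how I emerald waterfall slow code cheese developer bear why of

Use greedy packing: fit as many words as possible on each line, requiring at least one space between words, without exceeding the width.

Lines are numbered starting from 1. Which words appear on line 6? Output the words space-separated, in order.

Answer: slow code

Derivation:
Line 1: ['wind', 'red', 'tree'] (min_width=13, slack=0)
Line 2: ['kitchen', 'lion'] (min_width=12, slack=1)
Line 3: ['one', 'young', 'how'] (min_width=13, slack=0)
Line 4: ['I', 'emerald'] (min_width=9, slack=4)
Line 5: ['waterfall'] (min_width=9, slack=4)
Line 6: ['slow', 'code'] (min_width=9, slack=4)
Line 7: ['cheese'] (min_width=6, slack=7)
Line 8: ['developer'] (min_width=9, slack=4)
Line 9: ['bear', 'why', 'of'] (min_width=11, slack=2)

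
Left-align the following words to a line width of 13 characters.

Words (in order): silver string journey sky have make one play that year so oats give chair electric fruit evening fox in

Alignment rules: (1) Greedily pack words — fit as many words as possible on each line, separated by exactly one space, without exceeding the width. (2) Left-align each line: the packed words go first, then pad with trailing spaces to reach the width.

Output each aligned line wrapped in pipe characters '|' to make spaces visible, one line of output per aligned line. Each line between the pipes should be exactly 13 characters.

Line 1: ['silver', 'string'] (min_width=13, slack=0)
Line 2: ['journey', 'sky'] (min_width=11, slack=2)
Line 3: ['have', 'make', 'one'] (min_width=13, slack=0)
Line 4: ['play', 'that'] (min_width=9, slack=4)
Line 5: ['year', 'so', 'oats'] (min_width=12, slack=1)
Line 6: ['give', 'chair'] (min_width=10, slack=3)
Line 7: ['electric'] (min_width=8, slack=5)
Line 8: ['fruit', 'evening'] (min_width=13, slack=0)
Line 9: ['fox', 'in'] (min_width=6, slack=7)

Answer: |silver string|
|journey sky  |
|have make one|
|play that    |
|year so oats |
|give chair   |
|electric     |
|fruit evening|
|fox in       |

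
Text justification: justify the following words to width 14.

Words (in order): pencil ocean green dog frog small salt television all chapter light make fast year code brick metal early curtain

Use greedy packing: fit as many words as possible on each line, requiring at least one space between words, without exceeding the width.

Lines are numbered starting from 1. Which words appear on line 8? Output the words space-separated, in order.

Answer: metal early

Derivation:
Line 1: ['pencil', 'ocean'] (min_width=12, slack=2)
Line 2: ['green', 'dog', 'frog'] (min_width=14, slack=0)
Line 3: ['small', 'salt'] (min_width=10, slack=4)
Line 4: ['television', 'all'] (min_width=14, slack=0)
Line 5: ['chapter', 'light'] (min_width=13, slack=1)
Line 6: ['make', 'fast', 'year'] (min_width=14, slack=0)
Line 7: ['code', 'brick'] (min_width=10, slack=4)
Line 8: ['metal', 'early'] (min_width=11, slack=3)
Line 9: ['curtain'] (min_width=7, slack=7)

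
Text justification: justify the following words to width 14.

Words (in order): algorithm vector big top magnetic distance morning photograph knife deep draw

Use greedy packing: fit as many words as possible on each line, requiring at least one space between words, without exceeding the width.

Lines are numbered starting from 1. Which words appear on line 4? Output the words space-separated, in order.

Answer: distance

Derivation:
Line 1: ['algorithm'] (min_width=9, slack=5)
Line 2: ['vector', 'big', 'top'] (min_width=14, slack=0)
Line 3: ['magnetic'] (min_width=8, slack=6)
Line 4: ['distance'] (min_width=8, slack=6)
Line 5: ['morning'] (min_width=7, slack=7)
Line 6: ['photograph'] (min_width=10, slack=4)
Line 7: ['knife', 'deep'] (min_width=10, slack=4)
Line 8: ['draw'] (min_width=4, slack=10)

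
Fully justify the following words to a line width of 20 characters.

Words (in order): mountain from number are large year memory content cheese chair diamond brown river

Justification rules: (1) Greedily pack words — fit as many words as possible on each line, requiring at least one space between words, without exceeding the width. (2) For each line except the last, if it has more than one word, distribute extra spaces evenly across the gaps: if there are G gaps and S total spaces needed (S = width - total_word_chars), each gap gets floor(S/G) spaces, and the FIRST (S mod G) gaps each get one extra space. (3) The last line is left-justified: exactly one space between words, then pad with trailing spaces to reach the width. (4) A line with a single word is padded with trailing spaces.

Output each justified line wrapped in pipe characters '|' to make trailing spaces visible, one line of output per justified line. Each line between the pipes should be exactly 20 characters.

Line 1: ['mountain', 'from', 'number'] (min_width=20, slack=0)
Line 2: ['are', 'large', 'year'] (min_width=14, slack=6)
Line 3: ['memory', 'content'] (min_width=14, slack=6)
Line 4: ['cheese', 'chair', 'diamond'] (min_width=20, slack=0)
Line 5: ['brown', 'river'] (min_width=11, slack=9)

Answer: |mountain from number|
|are    large    year|
|memory       content|
|cheese chair diamond|
|brown river         |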